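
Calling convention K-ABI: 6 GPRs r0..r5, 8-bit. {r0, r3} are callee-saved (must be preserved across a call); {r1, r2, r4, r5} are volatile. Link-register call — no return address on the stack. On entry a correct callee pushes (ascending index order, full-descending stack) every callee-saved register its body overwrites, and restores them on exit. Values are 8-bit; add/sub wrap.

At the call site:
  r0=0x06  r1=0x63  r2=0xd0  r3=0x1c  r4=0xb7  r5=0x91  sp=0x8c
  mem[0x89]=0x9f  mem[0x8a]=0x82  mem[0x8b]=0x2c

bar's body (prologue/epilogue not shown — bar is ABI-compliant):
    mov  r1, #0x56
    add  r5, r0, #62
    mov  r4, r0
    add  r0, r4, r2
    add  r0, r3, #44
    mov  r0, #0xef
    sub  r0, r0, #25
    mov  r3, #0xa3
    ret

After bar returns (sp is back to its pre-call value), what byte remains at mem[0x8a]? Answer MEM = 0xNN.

MEM = 0x1c

prologue: push r0 → mem[0x8b]=0x06, sp=0x8b
prologue: push r3 → mem[0x8a]=0x1c, sp=0x8a
body[0] mov  r1, #0x56 → r1=0x56
body[1] add  r5, r0, #62 → r5=0x44
body[2] mov  r4, r0 → r4=0x06
body[3] add  r0, r4, r2 → r0=0xd6
body[4] add  r0, r3, #44 → r0=0x48
body[5] mov  r0, #0xef → r0=0xef
body[6] sub  r0, r0, #25 → r0=0xd6
body[7] mov  r3, #0xa3 → r3=0xa3
epilogue: pop r3=0x1c, sp=0x8b
epilogue: pop r0=0x06, sp=0x8c
prologue pushed ['r0', 'r3'] at ['0x8b', '0x8a']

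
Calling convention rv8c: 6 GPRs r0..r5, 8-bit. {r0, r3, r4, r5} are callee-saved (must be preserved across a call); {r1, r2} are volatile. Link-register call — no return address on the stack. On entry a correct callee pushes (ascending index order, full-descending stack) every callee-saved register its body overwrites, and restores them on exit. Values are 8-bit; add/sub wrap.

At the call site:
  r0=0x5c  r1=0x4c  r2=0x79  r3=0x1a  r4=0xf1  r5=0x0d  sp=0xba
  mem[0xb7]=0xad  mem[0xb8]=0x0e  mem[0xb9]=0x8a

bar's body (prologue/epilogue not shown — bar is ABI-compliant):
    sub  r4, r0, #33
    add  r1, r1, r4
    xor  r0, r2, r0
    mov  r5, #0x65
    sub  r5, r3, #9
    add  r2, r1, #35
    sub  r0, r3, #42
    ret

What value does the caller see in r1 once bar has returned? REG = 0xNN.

prologue: push r0 → mem[0xb9]=0x5c, sp=0xb9
prologue: push r4 → mem[0xb8]=0xf1, sp=0xb8
prologue: push r5 → mem[0xb7]=0x0d, sp=0xb7
body[0] sub  r4, r0, #33 → r4=0x3b
body[1] add  r1, r1, r4 → r1=0x87
body[2] xor  r0, r2, r0 → r0=0x25
body[3] mov  r5, #0x65 → r5=0x65
body[4] sub  r5, r3, #9 → r5=0x11
body[5] add  r2, r1, #35 → r2=0xaa
body[6] sub  r0, r3, #42 → r0=0xf0
epilogue: pop r5=0x0d, sp=0xb8
epilogue: pop r4=0xf1, sp=0xb9
epilogue: pop r0=0x5c, sp=0xba
r1 is caller-saved → body value

REG = 0x87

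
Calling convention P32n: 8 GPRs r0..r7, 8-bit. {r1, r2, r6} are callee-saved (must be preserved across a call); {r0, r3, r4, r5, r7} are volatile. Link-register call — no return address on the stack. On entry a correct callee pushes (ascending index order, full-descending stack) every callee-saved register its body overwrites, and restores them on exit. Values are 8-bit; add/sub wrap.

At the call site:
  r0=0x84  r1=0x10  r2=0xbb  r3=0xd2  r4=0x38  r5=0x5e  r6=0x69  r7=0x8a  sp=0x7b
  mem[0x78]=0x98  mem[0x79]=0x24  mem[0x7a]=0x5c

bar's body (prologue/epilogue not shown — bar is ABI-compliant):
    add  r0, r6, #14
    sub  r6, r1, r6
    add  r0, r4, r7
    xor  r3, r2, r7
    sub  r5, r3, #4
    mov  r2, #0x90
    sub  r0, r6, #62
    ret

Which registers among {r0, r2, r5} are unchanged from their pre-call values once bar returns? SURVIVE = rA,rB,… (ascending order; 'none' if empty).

prologue: push r2 → mem[0x7a]=0xbb, sp=0x7a
prologue: push r6 → mem[0x79]=0x69, sp=0x79
body[0] add  r0, r6, #14 → r0=0x77
body[1] sub  r6, r1, r6 → r6=0xa7
body[2] add  r0, r4, r7 → r0=0xc2
body[3] xor  r3, r2, r7 → r3=0x31
body[4] sub  r5, r3, #4 → r5=0x2d
body[5] mov  r2, #0x90 → r2=0x90
body[6] sub  r0, r6, #62 → r0=0x69
epilogue: pop r6=0x69, sp=0x7a
epilogue: pop r2=0xbb, sp=0x7b
r0: caller-saved, written=True
r2: callee-saved, written=True
r5: caller-saved, written=True

SURVIVE = r2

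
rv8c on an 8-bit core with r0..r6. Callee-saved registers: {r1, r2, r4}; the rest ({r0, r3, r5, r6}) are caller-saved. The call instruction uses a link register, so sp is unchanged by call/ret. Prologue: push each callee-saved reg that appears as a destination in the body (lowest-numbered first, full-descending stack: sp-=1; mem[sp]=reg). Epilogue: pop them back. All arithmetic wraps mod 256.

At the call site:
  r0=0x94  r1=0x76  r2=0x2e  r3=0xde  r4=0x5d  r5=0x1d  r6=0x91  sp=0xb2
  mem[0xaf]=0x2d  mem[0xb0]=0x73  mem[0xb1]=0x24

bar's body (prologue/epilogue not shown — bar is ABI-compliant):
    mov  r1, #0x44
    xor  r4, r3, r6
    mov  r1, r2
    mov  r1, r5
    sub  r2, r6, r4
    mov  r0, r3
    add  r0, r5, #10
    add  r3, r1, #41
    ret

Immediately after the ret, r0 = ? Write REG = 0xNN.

REG = 0x27

prologue: push r1 -> mem[0xb1]=0x76, sp=0xb1
prologue: push r2 -> mem[0xb0]=0x2e, sp=0xb0
prologue: push r4 -> mem[0xaf]=0x5d, sp=0xaf
body[0] mov  r1, #0x44 -> r1=0x44
body[1] xor  r4, r3, r6 -> r4=0x4f
body[2] mov  r1, r2 -> r1=0x2e
body[3] mov  r1, r5 -> r1=0x1d
body[4] sub  r2, r6, r4 -> r2=0x42
body[5] mov  r0, r3 -> r0=0xde
body[6] add  r0, r5, #10 -> r0=0x27
body[7] add  r3, r1, #41 -> r3=0x46
epilogue: pop r4=0x5d, sp=0xb0
epilogue: pop r2=0x2e, sp=0xb1
epilogue: pop r1=0x76, sp=0xb2
r0 is caller-saved -> body value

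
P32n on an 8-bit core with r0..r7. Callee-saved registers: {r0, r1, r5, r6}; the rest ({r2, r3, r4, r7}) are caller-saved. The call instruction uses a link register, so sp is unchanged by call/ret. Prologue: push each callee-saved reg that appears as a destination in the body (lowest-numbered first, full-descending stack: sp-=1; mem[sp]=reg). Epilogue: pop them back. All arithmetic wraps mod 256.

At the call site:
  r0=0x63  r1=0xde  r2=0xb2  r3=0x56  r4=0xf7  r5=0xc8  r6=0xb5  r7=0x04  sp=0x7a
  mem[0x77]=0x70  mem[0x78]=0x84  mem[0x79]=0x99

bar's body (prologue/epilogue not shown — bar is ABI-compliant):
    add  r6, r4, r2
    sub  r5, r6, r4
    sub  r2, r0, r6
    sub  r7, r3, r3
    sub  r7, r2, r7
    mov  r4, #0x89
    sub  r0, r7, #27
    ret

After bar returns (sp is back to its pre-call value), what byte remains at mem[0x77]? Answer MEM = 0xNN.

MEM = 0xb5

prologue: push r0 → mem[0x79]=0x63, sp=0x79
prologue: push r5 → mem[0x78]=0xc8, sp=0x78
prologue: push r6 → mem[0x77]=0xb5, sp=0x77
body[0] add  r6, r4, r2 → r6=0xa9
body[1] sub  r5, r6, r4 → r5=0xb2
body[2] sub  r2, r0, r6 → r2=0xba
body[3] sub  r7, r3, r3 → r7=0x00
body[4] sub  r7, r2, r7 → r7=0xba
body[5] mov  r4, #0x89 → r4=0x89
body[6] sub  r0, r7, #27 → r0=0x9f
epilogue: pop r6=0xb5, sp=0x78
epilogue: pop r5=0xc8, sp=0x79
epilogue: pop r0=0x63, sp=0x7a
prologue pushed ['r0', 'r5', 'r6'] at ['0x79', '0x78', '0x77']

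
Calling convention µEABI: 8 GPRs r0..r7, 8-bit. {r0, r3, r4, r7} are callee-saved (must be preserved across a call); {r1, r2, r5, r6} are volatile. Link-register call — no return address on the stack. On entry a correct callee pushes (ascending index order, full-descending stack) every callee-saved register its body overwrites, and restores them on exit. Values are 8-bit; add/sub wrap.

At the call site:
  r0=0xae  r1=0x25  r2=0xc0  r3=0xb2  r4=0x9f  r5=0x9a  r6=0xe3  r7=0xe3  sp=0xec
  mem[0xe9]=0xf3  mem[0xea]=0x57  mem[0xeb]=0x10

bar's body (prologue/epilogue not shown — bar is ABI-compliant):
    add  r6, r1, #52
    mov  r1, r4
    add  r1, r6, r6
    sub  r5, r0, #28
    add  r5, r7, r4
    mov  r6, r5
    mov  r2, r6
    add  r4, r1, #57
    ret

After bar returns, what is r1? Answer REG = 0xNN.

REG = 0xb2

prologue: push r4 → mem[0xeb]=0x9f, sp=0xeb
body[0] add  r6, r1, #52 → r6=0x59
body[1] mov  r1, r4 → r1=0x9f
body[2] add  r1, r6, r6 → r1=0xb2
body[3] sub  r5, r0, #28 → r5=0x92
body[4] add  r5, r7, r4 → r5=0x82
body[5] mov  r6, r5 → r6=0x82
body[6] mov  r2, r6 → r2=0x82
body[7] add  r4, r1, #57 → r4=0xeb
epilogue: pop r4=0x9f, sp=0xec
r1 is caller-saved → body value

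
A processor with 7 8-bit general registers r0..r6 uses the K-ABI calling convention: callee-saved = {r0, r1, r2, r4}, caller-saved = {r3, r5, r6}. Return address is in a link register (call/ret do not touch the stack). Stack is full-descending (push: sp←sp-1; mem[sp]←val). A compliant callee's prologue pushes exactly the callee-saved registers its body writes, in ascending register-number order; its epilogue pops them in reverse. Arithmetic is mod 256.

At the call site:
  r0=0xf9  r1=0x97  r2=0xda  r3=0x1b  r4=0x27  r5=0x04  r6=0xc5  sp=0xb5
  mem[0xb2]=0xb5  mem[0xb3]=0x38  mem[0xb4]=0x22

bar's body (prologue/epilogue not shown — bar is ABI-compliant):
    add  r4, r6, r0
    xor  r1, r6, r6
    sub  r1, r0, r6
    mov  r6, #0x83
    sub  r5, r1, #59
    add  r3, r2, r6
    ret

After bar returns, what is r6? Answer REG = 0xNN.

REG = 0x83

prologue: push r1 → mem[0xb4]=0x97, sp=0xb4
prologue: push r4 → mem[0xb3]=0x27, sp=0xb3
body[0] add  r4, r6, r0 → r4=0xbe
body[1] xor  r1, r6, r6 → r1=0x00
body[2] sub  r1, r0, r6 → r1=0x34
body[3] mov  r6, #0x83 → r6=0x83
body[4] sub  r5, r1, #59 → r5=0xf9
body[5] add  r3, r2, r6 → r3=0x5d
epilogue: pop r4=0x27, sp=0xb4
epilogue: pop r1=0x97, sp=0xb5
r6 is caller-saved → body value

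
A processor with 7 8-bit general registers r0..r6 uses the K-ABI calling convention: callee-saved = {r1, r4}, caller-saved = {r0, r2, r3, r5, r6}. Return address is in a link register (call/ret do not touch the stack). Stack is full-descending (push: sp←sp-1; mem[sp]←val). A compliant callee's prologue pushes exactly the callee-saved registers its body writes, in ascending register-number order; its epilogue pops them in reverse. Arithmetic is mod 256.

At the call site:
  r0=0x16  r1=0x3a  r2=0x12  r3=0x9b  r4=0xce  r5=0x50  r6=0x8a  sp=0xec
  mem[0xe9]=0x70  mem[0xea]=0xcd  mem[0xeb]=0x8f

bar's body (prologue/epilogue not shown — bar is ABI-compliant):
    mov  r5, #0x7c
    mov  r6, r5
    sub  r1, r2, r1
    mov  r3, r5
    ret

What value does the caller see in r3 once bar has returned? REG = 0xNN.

prologue: push r1 → mem[0xeb]=0x3a, sp=0xeb
body[0] mov  r5, #0x7c → r5=0x7c
body[1] mov  r6, r5 → r6=0x7c
body[2] sub  r1, r2, r1 → r1=0xd8
body[3] mov  r3, r5 → r3=0x7c
epilogue: pop r1=0x3a, sp=0xec
r3 is caller-saved → body value

REG = 0x7c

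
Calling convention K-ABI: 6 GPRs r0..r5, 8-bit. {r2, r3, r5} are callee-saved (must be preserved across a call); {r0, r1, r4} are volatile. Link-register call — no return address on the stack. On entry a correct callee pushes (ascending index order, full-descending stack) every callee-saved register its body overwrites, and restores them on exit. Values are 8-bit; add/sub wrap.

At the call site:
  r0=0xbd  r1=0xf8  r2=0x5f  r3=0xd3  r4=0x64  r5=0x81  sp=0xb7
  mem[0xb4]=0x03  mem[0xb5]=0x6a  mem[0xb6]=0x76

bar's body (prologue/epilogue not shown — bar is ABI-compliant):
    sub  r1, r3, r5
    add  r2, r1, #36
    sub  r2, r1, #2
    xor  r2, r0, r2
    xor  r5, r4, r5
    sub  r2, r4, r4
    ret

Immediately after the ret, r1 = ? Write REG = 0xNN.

REG = 0x52

prologue: push r2 → mem[0xb6]=0x5f, sp=0xb6
prologue: push r5 → mem[0xb5]=0x81, sp=0xb5
body[0] sub  r1, r3, r5 → r1=0x52
body[1] add  r2, r1, #36 → r2=0x76
body[2] sub  r2, r1, #2 → r2=0x50
body[3] xor  r2, r0, r2 → r2=0xed
body[4] xor  r5, r4, r5 → r5=0xe5
body[5] sub  r2, r4, r4 → r2=0x00
epilogue: pop r5=0x81, sp=0xb6
epilogue: pop r2=0x5f, sp=0xb7
r1 is caller-saved → body value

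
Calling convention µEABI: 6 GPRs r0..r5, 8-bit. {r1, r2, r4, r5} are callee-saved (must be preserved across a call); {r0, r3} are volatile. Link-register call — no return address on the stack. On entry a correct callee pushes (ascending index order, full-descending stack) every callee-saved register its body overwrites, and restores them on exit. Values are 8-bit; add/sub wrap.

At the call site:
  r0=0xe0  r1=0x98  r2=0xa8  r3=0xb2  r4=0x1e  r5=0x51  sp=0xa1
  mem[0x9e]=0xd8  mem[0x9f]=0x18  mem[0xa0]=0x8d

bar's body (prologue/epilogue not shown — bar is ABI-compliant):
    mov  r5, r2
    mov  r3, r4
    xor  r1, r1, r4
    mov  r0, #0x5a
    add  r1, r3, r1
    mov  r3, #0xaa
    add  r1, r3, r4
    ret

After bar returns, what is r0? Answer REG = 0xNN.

REG = 0x5a

prologue: push r1 → mem[0xa0]=0x98, sp=0xa0
prologue: push r5 → mem[0x9f]=0x51, sp=0x9f
body[0] mov  r5, r2 → r5=0xa8
body[1] mov  r3, r4 → r3=0x1e
body[2] xor  r1, r1, r4 → r1=0x86
body[3] mov  r0, #0x5a → r0=0x5a
body[4] add  r1, r3, r1 → r1=0xa4
body[5] mov  r3, #0xaa → r3=0xaa
body[6] add  r1, r3, r4 → r1=0xc8
epilogue: pop r5=0x51, sp=0xa0
epilogue: pop r1=0x98, sp=0xa1
r0 is caller-saved → body value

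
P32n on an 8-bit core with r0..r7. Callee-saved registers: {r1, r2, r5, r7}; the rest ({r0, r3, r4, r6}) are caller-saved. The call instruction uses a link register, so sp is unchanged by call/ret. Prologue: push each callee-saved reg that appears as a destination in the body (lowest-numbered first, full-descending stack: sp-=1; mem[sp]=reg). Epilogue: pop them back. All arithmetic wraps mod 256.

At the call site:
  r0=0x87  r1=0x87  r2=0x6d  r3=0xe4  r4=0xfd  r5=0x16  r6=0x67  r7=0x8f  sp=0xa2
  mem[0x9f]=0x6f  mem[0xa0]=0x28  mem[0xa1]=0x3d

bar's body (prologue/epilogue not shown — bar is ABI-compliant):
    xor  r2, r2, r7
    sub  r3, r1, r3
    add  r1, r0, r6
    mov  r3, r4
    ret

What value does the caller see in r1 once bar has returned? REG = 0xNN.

prologue: push r1 -> mem[0xa1]=0x87, sp=0xa1
prologue: push r2 -> mem[0xa0]=0x6d, sp=0xa0
body[0] xor  r2, r2, r7 -> r2=0xe2
body[1] sub  r3, r1, r3 -> r3=0xa3
body[2] add  r1, r0, r6 -> r1=0xee
body[3] mov  r3, r4 -> r3=0xfd
epilogue: pop r2=0x6d, sp=0xa1
epilogue: pop r1=0x87, sp=0xa2
r1 is callee-saved -> restored

REG = 0x87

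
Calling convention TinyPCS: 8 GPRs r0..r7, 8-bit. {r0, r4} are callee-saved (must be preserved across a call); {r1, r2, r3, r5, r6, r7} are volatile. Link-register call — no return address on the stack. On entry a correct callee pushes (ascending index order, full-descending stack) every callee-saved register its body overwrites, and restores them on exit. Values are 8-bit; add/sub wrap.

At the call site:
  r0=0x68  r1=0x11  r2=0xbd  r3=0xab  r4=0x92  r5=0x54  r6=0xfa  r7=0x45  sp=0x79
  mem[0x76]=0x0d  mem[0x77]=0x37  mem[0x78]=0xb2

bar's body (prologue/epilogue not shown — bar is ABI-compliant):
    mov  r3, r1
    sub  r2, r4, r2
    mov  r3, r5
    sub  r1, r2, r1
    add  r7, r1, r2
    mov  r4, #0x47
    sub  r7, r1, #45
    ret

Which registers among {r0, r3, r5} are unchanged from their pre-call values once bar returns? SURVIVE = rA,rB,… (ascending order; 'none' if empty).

SURVIVE = r0,r5

prologue: push r4 -> mem[0x78]=0x92, sp=0x78
body[0] mov  r3, r1 -> r3=0x11
body[1] sub  r2, r4, r2 -> r2=0xd5
body[2] mov  r3, r5 -> r3=0x54
body[3] sub  r1, r2, r1 -> r1=0xc4
body[4] add  r7, r1, r2 -> r7=0x99
body[5] mov  r4, #0x47 -> r4=0x47
body[6] sub  r7, r1, #45 -> r7=0x97
epilogue: pop r4=0x92, sp=0x79
r0: callee-saved, written=False
r3: caller-saved, written=True
r5: caller-saved, written=False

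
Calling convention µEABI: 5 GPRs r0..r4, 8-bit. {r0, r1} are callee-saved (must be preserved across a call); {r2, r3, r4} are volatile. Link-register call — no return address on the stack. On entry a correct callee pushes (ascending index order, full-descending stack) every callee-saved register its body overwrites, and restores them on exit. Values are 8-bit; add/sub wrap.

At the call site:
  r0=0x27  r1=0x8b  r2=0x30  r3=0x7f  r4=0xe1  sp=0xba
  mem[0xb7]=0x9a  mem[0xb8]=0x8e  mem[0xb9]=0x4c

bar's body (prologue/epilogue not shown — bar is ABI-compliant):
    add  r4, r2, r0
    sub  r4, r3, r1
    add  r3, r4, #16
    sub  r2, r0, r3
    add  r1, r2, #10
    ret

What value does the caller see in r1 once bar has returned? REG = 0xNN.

prologue: push r1 -> mem[0xb9]=0x8b, sp=0xb9
body[0] add  r4, r2, r0 -> r4=0x57
body[1] sub  r4, r3, r1 -> r4=0xf4
body[2] add  r3, r4, #16 -> r3=0x04
body[3] sub  r2, r0, r3 -> r2=0x23
body[4] add  r1, r2, #10 -> r1=0x2d
epilogue: pop r1=0x8b, sp=0xba
r1 is callee-saved -> restored

REG = 0x8b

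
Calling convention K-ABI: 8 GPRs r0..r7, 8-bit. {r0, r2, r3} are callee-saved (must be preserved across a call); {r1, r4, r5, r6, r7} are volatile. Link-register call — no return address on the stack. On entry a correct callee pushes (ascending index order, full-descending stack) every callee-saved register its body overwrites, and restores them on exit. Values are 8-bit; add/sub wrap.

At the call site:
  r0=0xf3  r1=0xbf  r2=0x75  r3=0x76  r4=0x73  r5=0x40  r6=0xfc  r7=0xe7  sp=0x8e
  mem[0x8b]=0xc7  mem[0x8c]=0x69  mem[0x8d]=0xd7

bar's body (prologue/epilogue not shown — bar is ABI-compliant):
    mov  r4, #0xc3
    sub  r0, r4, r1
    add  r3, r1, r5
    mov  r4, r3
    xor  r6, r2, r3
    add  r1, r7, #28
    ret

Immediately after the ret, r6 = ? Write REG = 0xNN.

REG = 0x8a

prologue: push r0 → mem[0x8d]=0xf3, sp=0x8d
prologue: push r3 → mem[0x8c]=0x76, sp=0x8c
body[0] mov  r4, #0xc3 → r4=0xc3
body[1] sub  r0, r4, r1 → r0=0x04
body[2] add  r3, r1, r5 → r3=0xff
body[3] mov  r4, r3 → r4=0xff
body[4] xor  r6, r2, r3 → r6=0x8a
body[5] add  r1, r7, #28 → r1=0x03
epilogue: pop r3=0x76, sp=0x8d
epilogue: pop r0=0xf3, sp=0x8e
r6 is caller-saved → body value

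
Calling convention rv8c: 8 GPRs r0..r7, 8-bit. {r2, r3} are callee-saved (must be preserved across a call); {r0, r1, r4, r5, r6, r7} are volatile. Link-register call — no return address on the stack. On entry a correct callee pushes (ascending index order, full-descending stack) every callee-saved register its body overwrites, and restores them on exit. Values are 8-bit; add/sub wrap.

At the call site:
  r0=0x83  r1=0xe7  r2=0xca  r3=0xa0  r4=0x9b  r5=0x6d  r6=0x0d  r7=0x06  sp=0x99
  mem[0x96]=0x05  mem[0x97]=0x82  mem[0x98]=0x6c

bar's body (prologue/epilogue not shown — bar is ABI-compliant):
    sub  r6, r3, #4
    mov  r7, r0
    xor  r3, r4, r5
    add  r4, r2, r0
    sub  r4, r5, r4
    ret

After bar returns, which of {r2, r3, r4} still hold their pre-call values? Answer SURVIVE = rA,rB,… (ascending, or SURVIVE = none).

prologue: push r3 -> mem[0x98]=0xa0, sp=0x98
body[0] sub  r6, r3, #4 -> r6=0x9c
body[1] mov  r7, r0 -> r7=0x83
body[2] xor  r3, r4, r5 -> r3=0xf6
body[3] add  r4, r2, r0 -> r4=0x4d
body[4] sub  r4, r5, r4 -> r4=0x20
epilogue: pop r3=0xa0, sp=0x99
r2: callee-saved, written=False
r3: callee-saved, written=True
r4: caller-saved, written=True

SURVIVE = r2,r3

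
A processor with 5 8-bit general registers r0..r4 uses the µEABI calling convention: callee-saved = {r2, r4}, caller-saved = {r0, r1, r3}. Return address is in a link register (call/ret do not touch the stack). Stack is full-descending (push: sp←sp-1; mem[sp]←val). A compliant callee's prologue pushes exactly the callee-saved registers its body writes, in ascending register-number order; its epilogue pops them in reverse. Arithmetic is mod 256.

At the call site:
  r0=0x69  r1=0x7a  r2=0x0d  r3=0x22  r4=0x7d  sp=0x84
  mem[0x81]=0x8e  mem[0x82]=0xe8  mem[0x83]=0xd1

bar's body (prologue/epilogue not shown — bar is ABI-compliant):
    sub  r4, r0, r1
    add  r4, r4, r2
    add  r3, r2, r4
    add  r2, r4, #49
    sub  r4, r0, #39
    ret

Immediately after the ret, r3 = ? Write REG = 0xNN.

prologue: push r2 -> mem[0x83]=0x0d, sp=0x83
prologue: push r4 -> mem[0x82]=0x7d, sp=0x82
body[0] sub  r4, r0, r1 -> r4=0xef
body[1] add  r4, r4, r2 -> r4=0xfc
body[2] add  r3, r2, r4 -> r3=0x09
body[3] add  r2, r4, #49 -> r2=0x2d
body[4] sub  r4, r0, #39 -> r4=0x42
epilogue: pop r4=0x7d, sp=0x83
epilogue: pop r2=0x0d, sp=0x84
r3 is caller-saved -> body value

REG = 0x09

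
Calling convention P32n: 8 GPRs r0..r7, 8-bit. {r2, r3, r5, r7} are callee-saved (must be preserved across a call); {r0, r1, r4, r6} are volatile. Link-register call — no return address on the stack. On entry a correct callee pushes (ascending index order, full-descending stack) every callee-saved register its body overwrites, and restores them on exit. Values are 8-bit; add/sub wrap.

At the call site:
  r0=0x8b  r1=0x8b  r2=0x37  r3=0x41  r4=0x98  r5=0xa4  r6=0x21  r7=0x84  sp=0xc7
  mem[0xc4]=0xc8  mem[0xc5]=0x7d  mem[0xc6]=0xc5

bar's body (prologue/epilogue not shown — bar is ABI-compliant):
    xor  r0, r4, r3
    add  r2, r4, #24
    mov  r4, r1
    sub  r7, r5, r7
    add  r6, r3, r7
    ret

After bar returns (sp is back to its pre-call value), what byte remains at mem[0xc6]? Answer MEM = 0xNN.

prologue: push r2 → mem[0xc6]=0x37, sp=0xc6
prologue: push r7 → mem[0xc5]=0x84, sp=0xc5
body[0] xor  r0, r4, r3 → r0=0xd9
body[1] add  r2, r4, #24 → r2=0xb0
body[2] mov  r4, r1 → r4=0x8b
body[3] sub  r7, r5, r7 → r7=0x20
body[4] add  r6, r3, r7 → r6=0x61
epilogue: pop r7=0x84, sp=0xc6
epilogue: pop r2=0x37, sp=0xc7
prologue pushed ['r2', 'r7'] at ['0xc6', '0xc5']

MEM = 0x37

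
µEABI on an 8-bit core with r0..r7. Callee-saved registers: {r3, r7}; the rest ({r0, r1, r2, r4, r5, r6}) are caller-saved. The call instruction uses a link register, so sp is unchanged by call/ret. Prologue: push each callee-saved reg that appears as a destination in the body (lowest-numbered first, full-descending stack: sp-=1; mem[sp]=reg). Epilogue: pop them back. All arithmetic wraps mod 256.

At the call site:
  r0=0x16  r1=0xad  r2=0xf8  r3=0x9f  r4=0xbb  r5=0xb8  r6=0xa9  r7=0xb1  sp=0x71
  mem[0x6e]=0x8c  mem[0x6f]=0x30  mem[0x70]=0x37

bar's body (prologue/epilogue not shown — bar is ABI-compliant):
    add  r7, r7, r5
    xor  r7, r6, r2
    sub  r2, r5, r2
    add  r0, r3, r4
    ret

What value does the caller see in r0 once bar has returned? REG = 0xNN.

REG = 0x5a

prologue: push r7 -> mem[0x70]=0xb1, sp=0x70
body[0] add  r7, r7, r5 -> r7=0x69
body[1] xor  r7, r6, r2 -> r7=0x51
body[2] sub  r2, r5, r2 -> r2=0xc0
body[3] add  r0, r3, r4 -> r0=0x5a
epilogue: pop r7=0xb1, sp=0x71
r0 is caller-saved -> body value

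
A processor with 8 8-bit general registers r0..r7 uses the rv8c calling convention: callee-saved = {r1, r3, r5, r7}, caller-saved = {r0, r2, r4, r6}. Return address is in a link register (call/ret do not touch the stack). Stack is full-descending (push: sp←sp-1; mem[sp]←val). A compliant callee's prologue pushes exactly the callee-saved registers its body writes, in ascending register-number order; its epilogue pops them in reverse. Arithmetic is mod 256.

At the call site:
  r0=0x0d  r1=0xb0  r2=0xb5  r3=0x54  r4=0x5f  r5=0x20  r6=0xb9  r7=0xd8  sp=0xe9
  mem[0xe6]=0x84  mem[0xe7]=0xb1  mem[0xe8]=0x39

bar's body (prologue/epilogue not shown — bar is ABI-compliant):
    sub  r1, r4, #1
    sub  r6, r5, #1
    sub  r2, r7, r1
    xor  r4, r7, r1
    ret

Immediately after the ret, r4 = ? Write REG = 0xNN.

REG = 0x86

prologue: push r1 -> mem[0xe8]=0xb0, sp=0xe8
body[0] sub  r1, r4, #1 -> r1=0x5e
body[1] sub  r6, r5, #1 -> r6=0x1f
body[2] sub  r2, r7, r1 -> r2=0x7a
body[3] xor  r4, r7, r1 -> r4=0x86
epilogue: pop r1=0xb0, sp=0xe9
r4 is caller-saved -> body value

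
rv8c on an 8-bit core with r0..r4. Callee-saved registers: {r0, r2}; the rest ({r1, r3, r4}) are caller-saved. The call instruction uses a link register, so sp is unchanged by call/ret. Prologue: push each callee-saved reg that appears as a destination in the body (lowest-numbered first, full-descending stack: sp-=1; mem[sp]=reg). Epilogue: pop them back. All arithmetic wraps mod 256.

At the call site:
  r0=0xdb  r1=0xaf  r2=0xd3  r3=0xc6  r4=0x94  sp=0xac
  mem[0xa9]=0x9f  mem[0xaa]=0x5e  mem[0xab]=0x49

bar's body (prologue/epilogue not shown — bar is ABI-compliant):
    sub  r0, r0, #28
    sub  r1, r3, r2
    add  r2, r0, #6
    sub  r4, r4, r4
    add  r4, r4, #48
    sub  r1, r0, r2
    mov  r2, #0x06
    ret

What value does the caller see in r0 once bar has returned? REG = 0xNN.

prologue: push r0 -> mem[0xab]=0xdb, sp=0xab
prologue: push r2 -> mem[0xaa]=0xd3, sp=0xaa
body[0] sub  r0, r0, #28 -> r0=0xbf
body[1] sub  r1, r3, r2 -> r1=0xf3
body[2] add  r2, r0, #6 -> r2=0xc5
body[3] sub  r4, r4, r4 -> r4=0x00
body[4] add  r4, r4, #48 -> r4=0x30
body[5] sub  r1, r0, r2 -> r1=0xfa
body[6] mov  r2, #0x06 -> r2=0x06
epilogue: pop r2=0xd3, sp=0xab
epilogue: pop r0=0xdb, sp=0xac
r0 is callee-saved -> restored

REG = 0xdb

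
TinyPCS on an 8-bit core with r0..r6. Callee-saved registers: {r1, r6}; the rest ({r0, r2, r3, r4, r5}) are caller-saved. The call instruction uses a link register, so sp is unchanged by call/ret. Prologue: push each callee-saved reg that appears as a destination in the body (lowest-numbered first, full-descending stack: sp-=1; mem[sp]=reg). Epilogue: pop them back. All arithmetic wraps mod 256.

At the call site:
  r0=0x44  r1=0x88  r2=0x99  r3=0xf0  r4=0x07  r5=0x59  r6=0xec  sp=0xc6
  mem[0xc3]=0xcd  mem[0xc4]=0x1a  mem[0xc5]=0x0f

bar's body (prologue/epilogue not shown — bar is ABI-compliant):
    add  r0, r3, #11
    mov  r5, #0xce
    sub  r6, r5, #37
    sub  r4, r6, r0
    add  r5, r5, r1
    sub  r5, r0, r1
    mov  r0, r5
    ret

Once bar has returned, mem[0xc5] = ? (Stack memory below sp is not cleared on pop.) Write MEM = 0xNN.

MEM = 0xec

prologue: push r6 → mem[0xc5]=0xec, sp=0xc5
body[0] add  r0, r3, #11 → r0=0xfb
body[1] mov  r5, #0xce → r5=0xce
body[2] sub  r6, r5, #37 → r6=0xa9
body[3] sub  r4, r6, r0 → r4=0xae
body[4] add  r5, r5, r1 → r5=0x56
body[5] sub  r5, r0, r1 → r5=0x73
body[6] mov  r0, r5 → r0=0x73
epilogue: pop r6=0xec, sp=0xc6
prologue pushed ['r6'] at ['0xc5']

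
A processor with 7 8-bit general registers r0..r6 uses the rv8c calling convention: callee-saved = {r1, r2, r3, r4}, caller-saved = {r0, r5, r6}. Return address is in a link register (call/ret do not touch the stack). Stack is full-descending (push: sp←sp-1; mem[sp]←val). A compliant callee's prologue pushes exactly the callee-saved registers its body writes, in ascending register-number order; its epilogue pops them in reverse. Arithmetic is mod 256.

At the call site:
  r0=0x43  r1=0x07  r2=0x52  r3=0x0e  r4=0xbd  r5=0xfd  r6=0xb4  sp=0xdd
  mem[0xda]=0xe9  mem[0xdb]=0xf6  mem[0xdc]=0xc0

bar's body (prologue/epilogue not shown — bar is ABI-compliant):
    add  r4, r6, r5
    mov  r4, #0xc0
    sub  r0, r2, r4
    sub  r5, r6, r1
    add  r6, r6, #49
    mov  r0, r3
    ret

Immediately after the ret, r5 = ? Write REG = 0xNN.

REG = 0xad

prologue: push r4 -> mem[0xdc]=0xbd, sp=0xdc
body[0] add  r4, r6, r5 -> r4=0xb1
body[1] mov  r4, #0xc0 -> r4=0xc0
body[2] sub  r0, r2, r4 -> r0=0x92
body[3] sub  r5, r6, r1 -> r5=0xad
body[4] add  r6, r6, #49 -> r6=0xe5
body[5] mov  r0, r3 -> r0=0x0e
epilogue: pop r4=0xbd, sp=0xdd
r5 is caller-saved -> body value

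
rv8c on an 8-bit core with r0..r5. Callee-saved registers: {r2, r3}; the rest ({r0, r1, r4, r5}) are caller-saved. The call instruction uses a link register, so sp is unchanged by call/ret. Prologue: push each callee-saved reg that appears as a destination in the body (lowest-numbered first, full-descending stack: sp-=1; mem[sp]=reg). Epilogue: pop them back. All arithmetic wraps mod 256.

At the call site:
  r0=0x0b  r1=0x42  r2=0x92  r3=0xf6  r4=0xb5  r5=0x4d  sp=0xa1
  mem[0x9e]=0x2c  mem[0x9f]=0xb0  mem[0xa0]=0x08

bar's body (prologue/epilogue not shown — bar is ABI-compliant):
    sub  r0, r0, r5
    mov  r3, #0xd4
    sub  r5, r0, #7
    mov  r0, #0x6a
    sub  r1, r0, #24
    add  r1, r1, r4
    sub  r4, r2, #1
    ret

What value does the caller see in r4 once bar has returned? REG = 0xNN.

prologue: push r3 → mem[0xa0]=0xf6, sp=0xa0
body[0] sub  r0, r0, r5 → r0=0xbe
body[1] mov  r3, #0xd4 → r3=0xd4
body[2] sub  r5, r0, #7 → r5=0xb7
body[3] mov  r0, #0x6a → r0=0x6a
body[4] sub  r1, r0, #24 → r1=0x52
body[5] add  r1, r1, r4 → r1=0x07
body[6] sub  r4, r2, #1 → r4=0x91
epilogue: pop r3=0xf6, sp=0xa1
r4 is caller-saved → body value

REG = 0x91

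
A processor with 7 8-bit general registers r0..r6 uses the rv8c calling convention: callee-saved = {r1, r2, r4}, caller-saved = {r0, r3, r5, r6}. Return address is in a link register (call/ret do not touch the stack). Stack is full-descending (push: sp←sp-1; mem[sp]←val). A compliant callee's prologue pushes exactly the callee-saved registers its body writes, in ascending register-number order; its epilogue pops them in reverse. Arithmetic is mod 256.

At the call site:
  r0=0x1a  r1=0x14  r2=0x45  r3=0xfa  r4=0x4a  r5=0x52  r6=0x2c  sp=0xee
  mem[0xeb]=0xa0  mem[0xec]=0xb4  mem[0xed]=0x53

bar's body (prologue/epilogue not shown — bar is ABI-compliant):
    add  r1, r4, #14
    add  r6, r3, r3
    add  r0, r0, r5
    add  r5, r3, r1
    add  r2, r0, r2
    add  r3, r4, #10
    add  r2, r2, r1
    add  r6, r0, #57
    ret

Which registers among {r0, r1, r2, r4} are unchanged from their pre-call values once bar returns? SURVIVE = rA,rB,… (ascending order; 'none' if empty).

prologue: push r1 → mem[0xed]=0x14, sp=0xed
prologue: push r2 → mem[0xec]=0x45, sp=0xec
body[0] add  r1, r4, #14 → r1=0x58
body[1] add  r6, r3, r3 → r6=0xf4
body[2] add  r0, r0, r5 → r0=0x6c
body[3] add  r5, r3, r1 → r5=0x52
body[4] add  r2, r0, r2 → r2=0xb1
body[5] add  r3, r4, #10 → r3=0x54
body[6] add  r2, r2, r1 → r2=0x09
body[7] add  r6, r0, #57 → r6=0xa5
epilogue: pop r2=0x45, sp=0xed
epilogue: pop r1=0x14, sp=0xee
r0: caller-saved, written=True
r1: callee-saved, written=True
r2: callee-saved, written=True
r4: callee-saved, written=False

SURVIVE = r1,r2,r4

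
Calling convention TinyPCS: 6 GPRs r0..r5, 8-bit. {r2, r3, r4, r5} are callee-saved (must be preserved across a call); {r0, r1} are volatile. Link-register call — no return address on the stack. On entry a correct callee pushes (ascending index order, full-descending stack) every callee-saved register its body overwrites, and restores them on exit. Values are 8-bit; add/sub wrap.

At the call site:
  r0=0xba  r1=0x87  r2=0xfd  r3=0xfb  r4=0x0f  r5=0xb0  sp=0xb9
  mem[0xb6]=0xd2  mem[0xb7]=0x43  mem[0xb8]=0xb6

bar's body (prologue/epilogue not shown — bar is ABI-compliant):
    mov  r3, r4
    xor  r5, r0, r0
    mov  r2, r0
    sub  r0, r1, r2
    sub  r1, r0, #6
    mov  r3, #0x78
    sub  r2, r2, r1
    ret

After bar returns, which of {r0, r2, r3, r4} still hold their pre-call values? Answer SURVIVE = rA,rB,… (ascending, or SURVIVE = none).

prologue: push r2 → mem[0xb8]=0xfd, sp=0xb8
prologue: push r3 → mem[0xb7]=0xfb, sp=0xb7
prologue: push r5 → mem[0xb6]=0xb0, sp=0xb6
body[0] mov  r3, r4 → r3=0x0f
body[1] xor  r5, r0, r0 → r5=0x00
body[2] mov  r2, r0 → r2=0xba
body[3] sub  r0, r1, r2 → r0=0xcd
body[4] sub  r1, r0, #6 → r1=0xc7
body[5] mov  r3, #0x78 → r3=0x78
body[6] sub  r2, r2, r1 → r2=0xf3
epilogue: pop r5=0xb0, sp=0xb7
epilogue: pop r3=0xfb, sp=0xb8
epilogue: pop r2=0xfd, sp=0xb9
r0: caller-saved, written=True
r2: callee-saved, written=True
r3: callee-saved, written=True
r4: callee-saved, written=False

SURVIVE = r2,r3,r4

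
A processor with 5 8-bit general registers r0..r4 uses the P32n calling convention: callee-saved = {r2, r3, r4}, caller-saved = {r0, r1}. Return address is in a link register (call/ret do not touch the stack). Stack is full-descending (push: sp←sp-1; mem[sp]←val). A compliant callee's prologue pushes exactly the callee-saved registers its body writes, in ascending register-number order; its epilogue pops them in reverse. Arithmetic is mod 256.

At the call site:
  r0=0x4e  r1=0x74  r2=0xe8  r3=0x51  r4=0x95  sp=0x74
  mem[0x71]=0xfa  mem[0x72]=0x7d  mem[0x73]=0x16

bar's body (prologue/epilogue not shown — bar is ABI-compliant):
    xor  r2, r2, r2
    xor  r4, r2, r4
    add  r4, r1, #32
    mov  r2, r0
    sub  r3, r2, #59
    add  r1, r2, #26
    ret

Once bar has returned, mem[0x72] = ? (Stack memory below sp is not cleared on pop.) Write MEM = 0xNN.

prologue: push r2 -> mem[0x73]=0xe8, sp=0x73
prologue: push r3 -> mem[0x72]=0x51, sp=0x72
prologue: push r4 -> mem[0x71]=0x95, sp=0x71
body[0] xor  r2, r2, r2 -> r2=0x00
body[1] xor  r4, r2, r4 -> r4=0x95
body[2] add  r4, r1, #32 -> r4=0x94
body[3] mov  r2, r0 -> r2=0x4e
body[4] sub  r3, r2, #59 -> r3=0x13
body[5] add  r1, r2, #26 -> r1=0x68
epilogue: pop r4=0x95, sp=0x72
epilogue: pop r3=0x51, sp=0x73
epilogue: pop r2=0xe8, sp=0x74
prologue pushed ['r2', 'r3', 'r4'] at ['0x73', '0x72', '0x71']

MEM = 0x51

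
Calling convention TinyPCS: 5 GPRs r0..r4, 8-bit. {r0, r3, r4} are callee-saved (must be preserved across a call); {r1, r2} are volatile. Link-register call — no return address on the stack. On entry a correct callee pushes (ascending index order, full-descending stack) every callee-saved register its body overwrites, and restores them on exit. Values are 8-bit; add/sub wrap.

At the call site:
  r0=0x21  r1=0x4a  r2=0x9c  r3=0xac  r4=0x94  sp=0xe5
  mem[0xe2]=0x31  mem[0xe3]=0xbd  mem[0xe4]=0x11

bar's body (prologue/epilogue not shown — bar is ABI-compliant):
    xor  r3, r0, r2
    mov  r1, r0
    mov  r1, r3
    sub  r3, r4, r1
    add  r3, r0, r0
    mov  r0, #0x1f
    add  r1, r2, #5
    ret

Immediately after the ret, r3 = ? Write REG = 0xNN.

prologue: push r0 -> mem[0xe4]=0x21, sp=0xe4
prologue: push r3 -> mem[0xe3]=0xac, sp=0xe3
body[0] xor  r3, r0, r2 -> r3=0xbd
body[1] mov  r1, r0 -> r1=0x21
body[2] mov  r1, r3 -> r1=0xbd
body[3] sub  r3, r4, r1 -> r3=0xd7
body[4] add  r3, r0, r0 -> r3=0x42
body[5] mov  r0, #0x1f -> r0=0x1f
body[6] add  r1, r2, #5 -> r1=0xa1
epilogue: pop r3=0xac, sp=0xe4
epilogue: pop r0=0x21, sp=0xe5
r3 is callee-saved -> restored

REG = 0xac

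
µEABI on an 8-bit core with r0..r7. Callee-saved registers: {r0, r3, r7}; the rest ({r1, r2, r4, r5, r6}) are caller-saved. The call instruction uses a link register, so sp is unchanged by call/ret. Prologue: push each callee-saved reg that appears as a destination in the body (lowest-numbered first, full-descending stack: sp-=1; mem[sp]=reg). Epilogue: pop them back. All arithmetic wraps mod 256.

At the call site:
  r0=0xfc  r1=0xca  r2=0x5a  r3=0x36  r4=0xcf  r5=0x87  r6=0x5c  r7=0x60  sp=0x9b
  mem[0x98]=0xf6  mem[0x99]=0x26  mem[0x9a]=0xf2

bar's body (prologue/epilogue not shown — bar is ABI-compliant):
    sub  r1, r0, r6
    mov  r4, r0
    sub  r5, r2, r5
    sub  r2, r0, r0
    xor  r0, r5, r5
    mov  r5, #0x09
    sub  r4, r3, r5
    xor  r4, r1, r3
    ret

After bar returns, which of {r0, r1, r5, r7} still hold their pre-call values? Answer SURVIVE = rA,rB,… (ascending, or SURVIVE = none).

SURVIVE = r0,r7

prologue: push r0 -> mem[0x9a]=0xfc, sp=0x9a
body[0] sub  r1, r0, r6 -> r1=0xa0
body[1] mov  r4, r0 -> r4=0xfc
body[2] sub  r5, r2, r5 -> r5=0xd3
body[3] sub  r2, r0, r0 -> r2=0x00
body[4] xor  r0, r5, r5 -> r0=0x00
body[5] mov  r5, #0x09 -> r5=0x09
body[6] sub  r4, r3, r5 -> r4=0x2d
body[7] xor  r4, r1, r3 -> r4=0x96
epilogue: pop r0=0xfc, sp=0x9b
r0: callee-saved, written=True
r1: caller-saved, written=True
r5: caller-saved, written=True
r7: callee-saved, written=False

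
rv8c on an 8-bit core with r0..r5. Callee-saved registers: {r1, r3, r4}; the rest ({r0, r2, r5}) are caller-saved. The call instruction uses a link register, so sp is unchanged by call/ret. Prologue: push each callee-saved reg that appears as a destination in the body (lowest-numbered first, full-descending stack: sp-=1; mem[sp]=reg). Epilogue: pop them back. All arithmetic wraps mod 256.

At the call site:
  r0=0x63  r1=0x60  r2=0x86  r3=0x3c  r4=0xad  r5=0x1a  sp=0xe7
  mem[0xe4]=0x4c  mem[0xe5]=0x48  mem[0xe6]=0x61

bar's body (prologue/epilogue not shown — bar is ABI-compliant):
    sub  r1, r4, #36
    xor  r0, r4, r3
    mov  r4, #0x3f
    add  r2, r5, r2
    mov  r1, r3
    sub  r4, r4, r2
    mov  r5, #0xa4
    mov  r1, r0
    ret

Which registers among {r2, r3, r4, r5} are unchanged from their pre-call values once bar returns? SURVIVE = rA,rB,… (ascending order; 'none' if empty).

prologue: push r1 → mem[0xe6]=0x60, sp=0xe6
prologue: push r4 → mem[0xe5]=0xad, sp=0xe5
body[0] sub  r1, r4, #36 → r1=0x89
body[1] xor  r0, r4, r3 → r0=0x91
body[2] mov  r4, #0x3f → r4=0x3f
body[3] add  r2, r5, r2 → r2=0xa0
body[4] mov  r1, r3 → r1=0x3c
body[5] sub  r4, r4, r2 → r4=0x9f
body[6] mov  r5, #0xa4 → r5=0xa4
body[7] mov  r1, r0 → r1=0x91
epilogue: pop r4=0xad, sp=0xe6
epilogue: pop r1=0x60, sp=0xe7
r2: caller-saved, written=True
r3: callee-saved, written=False
r4: callee-saved, written=True
r5: caller-saved, written=True

SURVIVE = r3,r4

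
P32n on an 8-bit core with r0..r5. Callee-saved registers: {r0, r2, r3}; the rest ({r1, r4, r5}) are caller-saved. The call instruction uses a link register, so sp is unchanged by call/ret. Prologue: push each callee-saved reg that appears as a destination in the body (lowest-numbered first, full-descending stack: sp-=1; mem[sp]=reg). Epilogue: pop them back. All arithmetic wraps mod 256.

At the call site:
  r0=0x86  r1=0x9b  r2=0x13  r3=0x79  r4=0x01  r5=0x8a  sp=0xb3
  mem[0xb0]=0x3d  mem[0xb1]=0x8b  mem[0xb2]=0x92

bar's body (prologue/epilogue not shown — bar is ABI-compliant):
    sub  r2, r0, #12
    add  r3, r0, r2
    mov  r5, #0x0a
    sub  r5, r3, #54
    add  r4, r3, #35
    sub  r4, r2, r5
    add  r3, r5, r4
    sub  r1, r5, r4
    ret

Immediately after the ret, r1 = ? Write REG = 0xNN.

prologue: push r2 → mem[0xb2]=0x13, sp=0xb2
prologue: push r3 → mem[0xb1]=0x79, sp=0xb1
body[0] sub  r2, r0, #12 → r2=0x7a
body[1] add  r3, r0, r2 → r3=0x00
body[2] mov  r5, #0x0a → r5=0x0a
body[3] sub  r5, r3, #54 → r5=0xca
body[4] add  r4, r3, #35 → r4=0x23
body[5] sub  r4, r2, r5 → r4=0xb0
body[6] add  r3, r5, r4 → r3=0x7a
body[7] sub  r1, r5, r4 → r1=0x1a
epilogue: pop r3=0x79, sp=0xb2
epilogue: pop r2=0x13, sp=0xb3
r1 is caller-saved → body value

REG = 0x1a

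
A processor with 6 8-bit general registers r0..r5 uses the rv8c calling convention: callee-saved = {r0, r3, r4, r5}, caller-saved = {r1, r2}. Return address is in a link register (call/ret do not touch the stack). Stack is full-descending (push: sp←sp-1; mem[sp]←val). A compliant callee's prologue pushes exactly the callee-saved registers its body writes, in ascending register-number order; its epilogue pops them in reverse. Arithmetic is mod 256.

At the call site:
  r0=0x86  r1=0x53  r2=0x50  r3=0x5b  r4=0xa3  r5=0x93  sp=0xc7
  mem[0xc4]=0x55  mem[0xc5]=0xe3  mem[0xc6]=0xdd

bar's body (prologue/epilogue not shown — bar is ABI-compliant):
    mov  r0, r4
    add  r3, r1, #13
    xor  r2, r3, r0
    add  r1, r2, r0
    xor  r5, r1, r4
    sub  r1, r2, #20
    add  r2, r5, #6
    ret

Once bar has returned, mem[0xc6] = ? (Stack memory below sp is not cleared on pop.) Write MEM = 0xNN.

MEM = 0x86

prologue: push r0 → mem[0xc6]=0x86, sp=0xc6
prologue: push r3 → mem[0xc5]=0x5b, sp=0xc5
prologue: push r5 → mem[0xc4]=0x93, sp=0xc4
body[0] mov  r0, r4 → r0=0xa3
body[1] add  r3, r1, #13 → r3=0x60
body[2] xor  r2, r3, r0 → r2=0xc3
body[3] add  r1, r2, r0 → r1=0x66
body[4] xor  r5, r1, r4 → r5=0xc5
body[5] sub  r1, r2, #20 → r1=0xaf
body[6] add  r2, r5, #6 → r2=0xcb
epilogue: pop r5=0x93, sp=0xc5
epilogue: pop r3=0x5b, sp=0xc6
epilogue: pop r0=0x86, sp=0xc7
prologue pushed ['r0', 'r3', 'r5'] at ['0xc6', '0xc5', '0xc4']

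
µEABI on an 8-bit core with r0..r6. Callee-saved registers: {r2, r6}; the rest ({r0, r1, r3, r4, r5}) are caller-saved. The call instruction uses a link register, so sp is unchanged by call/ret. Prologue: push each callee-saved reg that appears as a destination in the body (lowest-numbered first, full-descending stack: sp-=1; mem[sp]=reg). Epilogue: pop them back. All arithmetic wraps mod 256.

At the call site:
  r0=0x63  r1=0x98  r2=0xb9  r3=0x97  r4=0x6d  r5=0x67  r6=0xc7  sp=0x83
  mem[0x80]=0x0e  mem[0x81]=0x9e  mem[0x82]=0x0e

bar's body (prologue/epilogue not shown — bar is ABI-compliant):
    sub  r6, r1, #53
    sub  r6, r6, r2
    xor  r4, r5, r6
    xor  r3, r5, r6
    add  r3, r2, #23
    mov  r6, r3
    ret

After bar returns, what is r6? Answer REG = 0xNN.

prologue: push r6 -> mem[0x82]=0xc7, sp=0x82
body[0] sub  r6, r1, #53 -> r6=0x63
body[1] sub  r6, r6, r2 -> r6=0xaa
body[2] xor  r4, r5, r6 -> r4=0xcd
body[3] xor  r3, r5, r6 -> r3=0xcd
body[4] add  r3, r2, #23 -> r3=0xd0
body[5] mov  r6, r3 -> r6=0xd0
epilogue: pop r6=0xc7, sp=0x83
r6 is callee-saved -> restored

REG = 0xc7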